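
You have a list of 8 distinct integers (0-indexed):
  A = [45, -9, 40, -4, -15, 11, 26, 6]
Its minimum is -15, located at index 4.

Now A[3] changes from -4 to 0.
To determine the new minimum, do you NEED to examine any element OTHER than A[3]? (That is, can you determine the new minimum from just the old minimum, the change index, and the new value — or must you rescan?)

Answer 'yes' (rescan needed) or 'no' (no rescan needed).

Answer: no

Derivation:
Old min = -15 at index 4
Change at index 3: -4 -> 0
Index 3 was NOT the min. New min = min(-15, 0). No rescan of other elements needed.
Needs rescan: no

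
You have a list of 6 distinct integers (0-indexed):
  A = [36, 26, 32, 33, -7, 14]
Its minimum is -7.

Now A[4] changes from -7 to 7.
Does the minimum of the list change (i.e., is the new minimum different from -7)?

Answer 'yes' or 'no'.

Old min = -7
Change: A[4] -7 -> 7
Changed element was the min; new min must be rechecked.
New min = 7; changed? yes

Answer: yes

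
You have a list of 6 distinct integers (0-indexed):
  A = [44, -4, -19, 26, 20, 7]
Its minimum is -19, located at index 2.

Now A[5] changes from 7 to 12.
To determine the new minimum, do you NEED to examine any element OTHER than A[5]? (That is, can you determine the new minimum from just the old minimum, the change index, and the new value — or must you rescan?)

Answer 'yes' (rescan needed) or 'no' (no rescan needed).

Old min = -19 at index 2
Change at index 5: 7 -> 12
Index 5 was NOT the min. New min = min(-19, 12). No rescan of other elements needed.
Needs rescan: no

Answer: no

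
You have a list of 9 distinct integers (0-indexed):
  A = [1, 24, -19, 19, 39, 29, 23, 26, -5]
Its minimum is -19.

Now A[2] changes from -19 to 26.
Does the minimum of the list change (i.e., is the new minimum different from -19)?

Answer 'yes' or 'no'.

Answer: yes

Derivation:
Old min = -19
Change: A[2] -19 -> 26
Changed element was the min; new min must be rechecked.
New min = -5; changed? yes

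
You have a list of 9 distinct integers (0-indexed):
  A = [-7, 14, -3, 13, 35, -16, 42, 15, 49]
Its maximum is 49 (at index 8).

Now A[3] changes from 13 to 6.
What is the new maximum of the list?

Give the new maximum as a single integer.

Old max = 49 (at index 8)
Change: A[3] 13 -> 6
Changed element was NOT the old max.
  New max = max(old_max, new_val) = max(49, 6) = 49

Answer: 49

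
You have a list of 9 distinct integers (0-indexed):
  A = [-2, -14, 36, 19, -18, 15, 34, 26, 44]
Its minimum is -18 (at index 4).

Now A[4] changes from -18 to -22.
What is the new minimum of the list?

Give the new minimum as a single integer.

Old min = -18 (at index 4)
Change: A[4] -18 -> -22
Changed element WAS the min. Need to check: is -22 still <= all others?
  Min of remaining elements: -14
  New min = min(-22, -14) = -22

Answer: -22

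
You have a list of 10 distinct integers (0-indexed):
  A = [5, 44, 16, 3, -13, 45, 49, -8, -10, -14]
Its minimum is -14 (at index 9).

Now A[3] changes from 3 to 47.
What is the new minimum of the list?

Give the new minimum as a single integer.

Answer: -14

Derivation:
Old min = -14 (at index 9)
Change: A[3] 3 -> 47
Changed element was NOT the old min.
  New min = min(old_min, new_val) = min(-14, 47) = -14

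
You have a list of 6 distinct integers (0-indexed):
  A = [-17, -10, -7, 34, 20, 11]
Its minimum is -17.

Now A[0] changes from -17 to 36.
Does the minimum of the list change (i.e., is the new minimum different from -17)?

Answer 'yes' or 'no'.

Answer: yes

Derivation:
Old min = -17
Change: A[0] -17 -> 36
Changed element was the min; new min must be rechecked.
New min = -10; changed? yes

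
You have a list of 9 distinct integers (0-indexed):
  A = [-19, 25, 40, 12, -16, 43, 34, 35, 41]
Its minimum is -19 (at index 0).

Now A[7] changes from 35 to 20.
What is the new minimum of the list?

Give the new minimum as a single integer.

Old min = -19 (at index 0)
Change: A[7] 35 -> 20
Changed element was NOT the old min.
  New min = min(old_min, new_val) = min(-19, 20) = -19

Answer: -19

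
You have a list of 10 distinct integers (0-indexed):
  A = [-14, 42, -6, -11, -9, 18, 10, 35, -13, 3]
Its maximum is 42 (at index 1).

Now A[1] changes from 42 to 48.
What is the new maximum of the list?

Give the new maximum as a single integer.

Old max = 42 (at index 1)
Change: A[1] 42 -> 48
Changed element WAS the max -> may need rescan.
  Max of remaining elements: 35
  New max = max(48, 35) = 48

Answer: 48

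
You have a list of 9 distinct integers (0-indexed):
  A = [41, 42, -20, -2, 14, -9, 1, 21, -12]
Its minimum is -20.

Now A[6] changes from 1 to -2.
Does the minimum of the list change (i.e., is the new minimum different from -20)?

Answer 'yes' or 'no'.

Answer: no

Derivation:
Old min = -20
Change: A[6] 1 -> -2
Changed element was NOT the min; min changes only if -2 < -20.
New min = -20; changed? no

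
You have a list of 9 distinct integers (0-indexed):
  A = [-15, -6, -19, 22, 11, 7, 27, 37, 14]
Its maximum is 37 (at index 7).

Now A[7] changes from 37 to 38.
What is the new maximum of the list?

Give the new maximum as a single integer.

Answer: 38

Derivation:
Old max = 37 (at index 7)
Change: A[7] 37 -> 38
Changed element WAS the max -> may need rescan.
  Max of remaining elements: 27
  New max = max(38, 27) = 38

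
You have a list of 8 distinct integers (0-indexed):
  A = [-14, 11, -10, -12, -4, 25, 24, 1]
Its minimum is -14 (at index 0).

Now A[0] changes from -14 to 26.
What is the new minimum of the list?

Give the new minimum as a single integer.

Answer: -12

Derivation:
Old min = -14 (at index 0)
Change: A[0] -14 -> 26
Changed element WAS the min. Need to check: is 26 still <= all others?
  Min of remaining elements: -12
  New min = min(26, -12) = -12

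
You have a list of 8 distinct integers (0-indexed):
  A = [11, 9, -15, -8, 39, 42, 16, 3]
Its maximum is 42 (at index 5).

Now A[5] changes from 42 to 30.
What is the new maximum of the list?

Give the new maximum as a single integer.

Old max = 42 (at index 5)
Change: A[5] 42 -> 30
Changed element WAS the max -> may need rescan.
  Max of remaining elements: 39
  New max = max(30, 39) = 39

Answer: 39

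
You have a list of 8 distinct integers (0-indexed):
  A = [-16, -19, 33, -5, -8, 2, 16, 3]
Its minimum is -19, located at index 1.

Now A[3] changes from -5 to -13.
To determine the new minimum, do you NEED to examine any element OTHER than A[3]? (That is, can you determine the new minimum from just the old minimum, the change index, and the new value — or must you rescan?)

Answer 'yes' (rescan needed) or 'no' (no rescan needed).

Answer: no

Derivation:
Old min = -19 at index 1
Change at index 3: -5 -> -13
Index 3 was NOT the min. New min = min(-19, -13). No rescan of other elements needed.
Needs rescan: no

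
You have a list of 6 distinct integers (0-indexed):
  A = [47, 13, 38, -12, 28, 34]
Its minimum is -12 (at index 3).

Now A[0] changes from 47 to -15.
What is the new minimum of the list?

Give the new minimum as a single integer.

Old min = -12 (at index 3)
Change: A[0] 47 -> -15
Changed element was NOT the old min.
  New min = min(old_min, new_val) = min(-12, -15) = -15

Answer: -15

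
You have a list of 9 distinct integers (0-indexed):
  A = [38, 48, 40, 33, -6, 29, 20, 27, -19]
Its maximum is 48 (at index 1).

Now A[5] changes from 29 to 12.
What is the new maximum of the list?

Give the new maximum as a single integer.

Old max = 48 (at index 1)
Change: A[5] 29 -> 12
Changed element was NOT the old max.
  New max = max(old_max, new_val) = max(48, 12) = 48

Answer: 48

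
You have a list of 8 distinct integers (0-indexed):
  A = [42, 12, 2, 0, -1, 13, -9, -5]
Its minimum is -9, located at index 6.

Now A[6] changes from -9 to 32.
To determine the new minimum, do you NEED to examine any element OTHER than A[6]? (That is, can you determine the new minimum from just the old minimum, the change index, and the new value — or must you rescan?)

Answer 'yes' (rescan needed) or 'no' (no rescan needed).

Old min = -9 at index 6
Change at index 6: -9 -> 32
Index 6 WAS the min and new value 32 > old min -9. Must rescan other elements to find the new min.
Needs rescan: yes

Answer: yes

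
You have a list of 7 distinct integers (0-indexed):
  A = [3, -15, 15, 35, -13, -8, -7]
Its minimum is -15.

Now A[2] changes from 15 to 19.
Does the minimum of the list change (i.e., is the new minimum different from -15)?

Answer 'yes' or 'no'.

Answer: no

Derivation:
Old min = -15
Change: A[2] 15 -> 19
Changed element was NOT the min; min changes only if 19 < -15.
New min = -15; changed? no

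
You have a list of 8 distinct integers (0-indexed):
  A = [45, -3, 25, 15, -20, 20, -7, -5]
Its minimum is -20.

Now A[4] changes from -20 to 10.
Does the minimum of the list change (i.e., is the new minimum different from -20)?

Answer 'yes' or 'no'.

Old min = -20
Change: A[4] -20 -> 10
Changed element was the min; new min must be rechecked.
New min = -7; changed? yes

Answer: yes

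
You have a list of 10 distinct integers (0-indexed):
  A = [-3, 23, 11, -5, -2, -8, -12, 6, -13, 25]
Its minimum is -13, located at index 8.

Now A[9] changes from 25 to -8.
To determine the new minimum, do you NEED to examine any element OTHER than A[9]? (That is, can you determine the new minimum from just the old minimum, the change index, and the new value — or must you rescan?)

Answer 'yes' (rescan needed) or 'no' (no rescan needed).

Answer: no

Derivation:
Old min = -13 at index 8
Change at index 9: 25 -> -8
Index 9 was NOT the min. New min = min(-13, -8). No rescan of other elements needed.
Needs rescan: no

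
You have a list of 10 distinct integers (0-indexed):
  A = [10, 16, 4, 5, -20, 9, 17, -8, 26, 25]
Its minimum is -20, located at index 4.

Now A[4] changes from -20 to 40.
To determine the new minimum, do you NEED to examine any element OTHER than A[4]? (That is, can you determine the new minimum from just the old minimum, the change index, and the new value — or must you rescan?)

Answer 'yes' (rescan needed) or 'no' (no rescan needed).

Old min = -20 at index 4
Change at index 4: -20 -> 40
Index 4 WAS the min and new value 40 > old min -20. Must rescan other elements to find the new min.
Needs rescan: yes

Answer: yes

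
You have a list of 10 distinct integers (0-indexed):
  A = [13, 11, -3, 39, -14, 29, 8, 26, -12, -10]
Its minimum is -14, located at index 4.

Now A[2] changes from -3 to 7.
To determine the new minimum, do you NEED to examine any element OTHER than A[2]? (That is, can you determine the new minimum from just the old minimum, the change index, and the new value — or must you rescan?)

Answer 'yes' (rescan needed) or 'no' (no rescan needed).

Answer: no

Derivation:
Old min = -14 at index 4
Change at index 2: -3 -> 7
Index 2 was NOT the min. New min = min(-14, 7). No rescan of other elements needed.
Needs rescan: no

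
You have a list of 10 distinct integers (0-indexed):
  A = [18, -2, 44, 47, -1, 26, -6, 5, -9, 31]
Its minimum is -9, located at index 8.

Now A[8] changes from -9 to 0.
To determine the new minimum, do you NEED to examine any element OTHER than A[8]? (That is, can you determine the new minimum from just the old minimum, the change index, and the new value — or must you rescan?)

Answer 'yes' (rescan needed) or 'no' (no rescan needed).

Old min = -9 at index 8
Change at index 8: -9 -> 0
Index 8 WAS the min and new value 0 > old min -9. Must rescan other elements to find the new min.
Needs rescan: yes

Answer: yes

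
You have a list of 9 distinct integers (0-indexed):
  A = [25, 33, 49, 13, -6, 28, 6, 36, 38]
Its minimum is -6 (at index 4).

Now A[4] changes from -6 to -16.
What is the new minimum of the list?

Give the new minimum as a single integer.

Answer: -16

Derivation:
Old min = -6 (at index 4)
Change: A[4] -6 -> -16
Changed element WAS the min. Need to check: is -16 still <= all others?
  Min of remaining elements: 6
  New min = min(-16, 6) = -16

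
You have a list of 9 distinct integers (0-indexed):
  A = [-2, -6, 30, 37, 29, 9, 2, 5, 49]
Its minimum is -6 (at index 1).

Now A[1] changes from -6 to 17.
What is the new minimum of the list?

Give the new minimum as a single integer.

Old min = -6 (at index 1)
Change: A[1] -6 -> 17
Changed element WAS the min. Need to check: is 17 still <= all others?
  Min of remaining elements: -2
  New min = min(17, -2) = -2

Answer: -2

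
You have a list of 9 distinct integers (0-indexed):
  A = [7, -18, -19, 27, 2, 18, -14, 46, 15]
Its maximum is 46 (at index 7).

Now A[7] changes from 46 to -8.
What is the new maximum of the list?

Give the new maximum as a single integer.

Answer: 27

Derivation:
Old max = 46 (at index 7)
Change: A[7] 46 -> -8
Changed element WAS the max -> may need rescan.
  Max of remaining elements: 27
  New max = max(-8, 27) = 27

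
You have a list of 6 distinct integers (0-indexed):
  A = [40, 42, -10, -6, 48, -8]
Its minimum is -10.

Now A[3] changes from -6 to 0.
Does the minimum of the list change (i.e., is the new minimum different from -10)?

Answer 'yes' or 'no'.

Answer: no

Derivation:
Old min = -10
Change: A[3] -6 -> 0
Changed element was NOT the min; min changes only if 0 < -10.
New min = -10; changed? no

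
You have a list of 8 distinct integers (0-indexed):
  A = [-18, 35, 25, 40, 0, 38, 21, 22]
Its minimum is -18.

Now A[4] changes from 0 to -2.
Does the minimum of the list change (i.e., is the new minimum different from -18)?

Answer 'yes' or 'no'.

Answer: no

Derivation:
Old min = -18
Change: A[4] 0 -> -2
Changed element was NOT the min; min changes only if -2 < -18.
New min = -18; changed? no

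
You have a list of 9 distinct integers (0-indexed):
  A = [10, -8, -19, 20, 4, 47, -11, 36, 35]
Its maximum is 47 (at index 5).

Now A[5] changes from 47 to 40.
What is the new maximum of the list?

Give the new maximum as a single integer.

Answer: 40

Derivation:
Old max = 47 (at index 5)
Change: A[5] 47 -> 40
Changed element WAS the max -> may need rescan.
  Max of remaining elements: 36
  New max = max(40, 36) = 40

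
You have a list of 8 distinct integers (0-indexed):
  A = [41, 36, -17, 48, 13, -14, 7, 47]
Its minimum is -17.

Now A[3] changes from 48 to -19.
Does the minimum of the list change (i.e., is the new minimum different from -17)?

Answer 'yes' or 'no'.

Answer: yes

Derivation:
Old min = -17
Change: A[3] 48 -> -19
Changed element was NOT the min; min changes only if -19 < -17.
New min = -19; changed? yes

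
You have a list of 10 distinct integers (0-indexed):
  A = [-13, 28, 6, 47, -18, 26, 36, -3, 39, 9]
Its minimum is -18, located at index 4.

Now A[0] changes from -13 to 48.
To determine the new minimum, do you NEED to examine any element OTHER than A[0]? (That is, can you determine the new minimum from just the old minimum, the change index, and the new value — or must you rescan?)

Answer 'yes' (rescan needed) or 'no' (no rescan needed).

Old min = -18 at index 4
Change at index 0: -13 -> 48
Index 0 was NOT the min. New min = min(-18, 48). No rescan of other elements needed.
Needs rescan: no

Answer: no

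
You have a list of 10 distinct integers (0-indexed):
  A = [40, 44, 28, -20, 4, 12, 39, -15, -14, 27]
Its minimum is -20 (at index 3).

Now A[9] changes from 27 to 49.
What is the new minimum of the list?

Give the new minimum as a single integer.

Answer: -20

Derivation:
Old min = -20 (at index 3)
Change: A[9] 27 -> 49
Changed element was NOT the old min.
  New min = min(old_min, new_val) = min(-20, 49) = -20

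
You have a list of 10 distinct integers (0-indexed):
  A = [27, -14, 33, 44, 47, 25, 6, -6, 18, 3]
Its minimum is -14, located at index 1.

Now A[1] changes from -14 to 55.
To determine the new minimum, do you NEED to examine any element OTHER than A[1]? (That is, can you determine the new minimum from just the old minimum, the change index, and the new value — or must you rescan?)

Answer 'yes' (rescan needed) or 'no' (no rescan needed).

Old min = -14 at index 1
Change at index 1: -14 -> 55
Index 1 WAS the min and new value 55 > old min -14. Must rescan other elements to find the new min.
Needs rescan: yes

Answer: yes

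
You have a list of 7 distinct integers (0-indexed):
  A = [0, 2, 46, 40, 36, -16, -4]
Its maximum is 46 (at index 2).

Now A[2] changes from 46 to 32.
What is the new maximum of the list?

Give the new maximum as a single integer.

Answer: 40

Derivation:
Old max = 46 (at index 2)
Change: A[2] 46 -> 32
Changed element WAS the max -> may need rescan.
  Max of remaining elements: 40
  New max = max(32, 40) = 40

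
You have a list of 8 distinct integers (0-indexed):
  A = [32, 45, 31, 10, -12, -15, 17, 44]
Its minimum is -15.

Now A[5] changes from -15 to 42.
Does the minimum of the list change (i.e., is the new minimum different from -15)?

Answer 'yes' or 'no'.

Answer: yes

Derivation:
Old min = -15
Change: A[5] -15 -> 42
Changed element was the min; new min must be rechecked.
New min = -12; changed? yes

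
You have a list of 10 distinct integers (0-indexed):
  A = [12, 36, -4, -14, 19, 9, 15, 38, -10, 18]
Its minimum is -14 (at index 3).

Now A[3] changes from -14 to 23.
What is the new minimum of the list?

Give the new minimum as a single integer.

Answer: -10

Derivation:
Old min = -14 (at index 3)
Change: A[3] -14 -> 23
Changed element WAS the min. Need to check: is 23 still <= all others?
  Min of remaining elements: -10
  New min = min(23, -10) = -10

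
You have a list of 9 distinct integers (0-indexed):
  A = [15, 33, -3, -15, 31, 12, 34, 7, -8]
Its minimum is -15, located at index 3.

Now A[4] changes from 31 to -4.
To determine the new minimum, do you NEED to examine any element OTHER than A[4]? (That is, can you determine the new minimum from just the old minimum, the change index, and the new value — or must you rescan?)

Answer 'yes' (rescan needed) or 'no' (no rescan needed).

Answer: no

Derivation:
Old min = -15 at index 3
Change at index 4: 31 -> -4
Index 4 was NOT the min. New min = min(-15, -4). No rescan of other elements needed.
Needs rescan: no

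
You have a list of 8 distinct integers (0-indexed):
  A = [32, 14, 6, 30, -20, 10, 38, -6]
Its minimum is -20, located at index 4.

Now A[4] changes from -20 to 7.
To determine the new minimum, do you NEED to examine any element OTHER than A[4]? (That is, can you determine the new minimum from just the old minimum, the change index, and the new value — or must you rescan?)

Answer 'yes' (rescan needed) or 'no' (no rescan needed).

Answer: yes

Derivation:
Old min = -20 at index 4
Change at index 4: -20 -> 7
Index 4 WAS the min and new value 7 > old min -20. Must rescan other elements to find the new min.
Needs rescan: yes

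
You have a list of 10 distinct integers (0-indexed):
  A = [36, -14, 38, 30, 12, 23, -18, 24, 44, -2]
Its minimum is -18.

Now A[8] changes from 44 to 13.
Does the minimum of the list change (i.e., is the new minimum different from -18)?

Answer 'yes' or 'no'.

Old min = -18
Change: A[8] 44 -> 13
Changed element was NOT the min; min changes only if 13 < -18.
New min = -18; changed? no

Answer: no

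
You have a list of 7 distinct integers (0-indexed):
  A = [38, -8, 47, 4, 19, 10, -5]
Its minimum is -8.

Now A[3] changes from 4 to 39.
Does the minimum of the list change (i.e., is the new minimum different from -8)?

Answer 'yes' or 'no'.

Old min = -8
Change: A[3] 4 -> 39
Changed element was NOT the min; min changes only if 39 < -8.
New min = -8; changed? no

Answer: no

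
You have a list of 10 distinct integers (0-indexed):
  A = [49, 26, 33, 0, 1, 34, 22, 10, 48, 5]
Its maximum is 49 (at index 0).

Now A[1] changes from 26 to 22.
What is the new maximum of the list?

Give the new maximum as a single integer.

Old max = 49 (at index 0)
Change: A[1] 26 -> 22
Changed element was NOT the old max.
  New max = max(old_max, new_val) = max(49, 22) = 49

Answer: 49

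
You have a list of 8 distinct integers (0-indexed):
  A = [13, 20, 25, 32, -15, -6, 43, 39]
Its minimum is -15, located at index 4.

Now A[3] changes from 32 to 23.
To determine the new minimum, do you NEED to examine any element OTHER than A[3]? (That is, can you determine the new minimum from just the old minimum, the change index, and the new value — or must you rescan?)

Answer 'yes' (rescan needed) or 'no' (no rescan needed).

Answer: no

Derivation:
Old min = -15 at index 4
Change at index 3: 32 -> 23
Index 3 was NOT the min. New min = min(-15, 23). No rescan of other elements needed.
Needs rescan: no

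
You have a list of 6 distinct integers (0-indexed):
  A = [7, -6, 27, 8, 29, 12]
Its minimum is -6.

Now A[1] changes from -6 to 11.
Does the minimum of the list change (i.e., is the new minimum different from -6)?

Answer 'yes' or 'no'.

Answer: yes

Derivation:
Old min = -6
Change: A[1] -6 -> 11
Changed element was the min; new min must be rechecked.
New min = 7; changed? yes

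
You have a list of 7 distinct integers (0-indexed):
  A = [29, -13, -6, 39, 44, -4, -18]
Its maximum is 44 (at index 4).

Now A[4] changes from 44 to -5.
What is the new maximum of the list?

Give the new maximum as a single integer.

Answer: 39

Derivation:
Old max = 44 (at index 4)
Change: A[4] 44 -> -5
Changed element WAS the max -> may need rescan.
  Max of remaining elements: 39
  New max = max(-5, 39) = 39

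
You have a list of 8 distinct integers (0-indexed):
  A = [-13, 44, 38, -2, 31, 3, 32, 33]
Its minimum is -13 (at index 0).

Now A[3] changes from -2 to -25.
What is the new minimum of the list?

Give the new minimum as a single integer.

Answer: -25

Derivation:
Old min = -13 (at index 0)
Change: A[3] -2 -> -25
Changed element was NOT the old min.
  New min = min(old_min, new_val) = min(-13, -25) = -25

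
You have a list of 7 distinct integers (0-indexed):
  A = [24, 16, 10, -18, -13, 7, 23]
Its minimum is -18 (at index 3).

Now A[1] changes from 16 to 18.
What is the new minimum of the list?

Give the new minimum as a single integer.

Answer: -18

Derivation:
Old min = -18 (at index 3)
Change: A[1] 16 -> 18
Changed element was NOT the old min.
  New min = min(old_min, new_val) = min(-18, 18) = -18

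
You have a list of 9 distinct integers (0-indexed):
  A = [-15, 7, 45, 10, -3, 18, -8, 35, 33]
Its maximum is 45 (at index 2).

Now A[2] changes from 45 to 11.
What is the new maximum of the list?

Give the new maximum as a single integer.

Answer: 35

Derivation:
Old max = 45 (at index 2)
Change: A[2] 45 -> 11
Changed element WAS the max -> may need rescan.
  Max of remaining elements: 35
  New max = max(11, 35) = 35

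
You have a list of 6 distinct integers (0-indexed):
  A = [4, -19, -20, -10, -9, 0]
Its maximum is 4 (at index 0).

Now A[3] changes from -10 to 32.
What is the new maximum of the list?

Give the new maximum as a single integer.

Answer: 32

Derivation:
Old max = 4 (at index 0)
Change: A[3] -10 -> 32
Changed element was NOT the old max.
  New max = max(old_max, new_val) = max(4, 32) = 32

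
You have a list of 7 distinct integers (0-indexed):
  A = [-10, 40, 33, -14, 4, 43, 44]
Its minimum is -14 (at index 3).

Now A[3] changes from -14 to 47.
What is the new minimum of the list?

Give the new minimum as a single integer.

Old min = -14 (at index 3)
Change: A[3] -14 -> 47
Changed element WAS the min. Need to check: is 47 still <= all others?
  Min of remaining elements: -10
  New min = min(47, -10) = -10

Answer: -10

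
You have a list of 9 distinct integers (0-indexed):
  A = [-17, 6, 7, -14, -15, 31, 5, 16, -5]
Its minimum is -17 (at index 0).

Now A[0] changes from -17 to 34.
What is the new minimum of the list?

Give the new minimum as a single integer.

Old min = -17 (at index 0)
Change: A[0] -17 -> 34
Changed element WAS the min. Need to check: is 34 still <= all others?
  Min of remaining elements: -15
  New min = min(34, -15) = -15

Answer: -15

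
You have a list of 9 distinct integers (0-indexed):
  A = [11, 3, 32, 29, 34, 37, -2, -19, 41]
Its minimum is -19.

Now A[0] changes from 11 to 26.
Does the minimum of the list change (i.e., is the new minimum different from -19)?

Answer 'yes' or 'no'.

Old min = -19
Change: A[0] 11 -> 26
Changed element was NOT the min; min changes only if 26 < -19.
New min = -19; changed? no

Answer: no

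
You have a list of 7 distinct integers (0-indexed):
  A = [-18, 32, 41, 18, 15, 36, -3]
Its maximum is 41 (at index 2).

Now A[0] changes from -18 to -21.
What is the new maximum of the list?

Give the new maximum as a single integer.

Answer: 41

Derivation:
Old max = 41 (at index 2)
Change: A[0] -18 -> -21
Changed element was NOT the old max.
  New max = max(old_max, new_val) = max(41, -21) = 41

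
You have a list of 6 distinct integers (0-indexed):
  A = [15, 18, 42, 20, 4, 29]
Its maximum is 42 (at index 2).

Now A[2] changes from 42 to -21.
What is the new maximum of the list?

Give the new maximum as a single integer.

Answer: 29

Derivation:
Old max = 42 (at index 2)
Change: A[2] 42 -> -21
Changed element WAS the max -> may need rescan.
  Max of remaining elements: 29
  New max = max(-21, 29) = 29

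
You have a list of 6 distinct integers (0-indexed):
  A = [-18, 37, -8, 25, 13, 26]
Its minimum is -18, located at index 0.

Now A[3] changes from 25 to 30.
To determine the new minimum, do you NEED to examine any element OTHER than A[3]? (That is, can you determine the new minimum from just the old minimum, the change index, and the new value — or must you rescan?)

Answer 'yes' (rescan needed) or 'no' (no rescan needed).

Answer: no

Derivation:
Old min = -18 at index 0
Change at index 3: 25 -> 30
Index 3 was NOT the min. New min = min(-18, 30). No rescan of other elements needed.
Needs rescan: no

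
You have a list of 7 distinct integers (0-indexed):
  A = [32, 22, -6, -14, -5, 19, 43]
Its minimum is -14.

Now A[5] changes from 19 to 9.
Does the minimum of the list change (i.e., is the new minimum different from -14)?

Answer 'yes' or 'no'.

Answer: no

Derivation:
Old min = -14
Change: A[5] 19 -> 9
Changed element was NOT the min; min changes only if 9 < -14.
New min = -14; changed? no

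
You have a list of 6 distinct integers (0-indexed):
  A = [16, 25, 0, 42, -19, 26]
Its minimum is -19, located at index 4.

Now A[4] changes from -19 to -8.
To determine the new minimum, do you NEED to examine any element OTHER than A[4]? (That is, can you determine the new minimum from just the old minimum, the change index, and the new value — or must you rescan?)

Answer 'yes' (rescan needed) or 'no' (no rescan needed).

Old min = -19 at index 4
Change at index 4: -19 -> -8
Index 4 WAS the min and new value -8 > old min -19. Must rescan other elements to find the new min.
Needs rescan: yes

Answer: yes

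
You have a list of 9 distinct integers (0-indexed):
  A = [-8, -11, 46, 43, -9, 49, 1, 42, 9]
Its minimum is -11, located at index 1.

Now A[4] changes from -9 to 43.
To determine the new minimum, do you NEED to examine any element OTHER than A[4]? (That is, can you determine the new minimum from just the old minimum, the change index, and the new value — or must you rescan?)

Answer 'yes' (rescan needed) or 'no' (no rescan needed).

Old min = -11 at index 1
Change at index 4: -9 -> 43
Index 4 was NOT the min. New min = min(-11, 43). No rescan of other elements needed.
Needs rescan: no

Answer: no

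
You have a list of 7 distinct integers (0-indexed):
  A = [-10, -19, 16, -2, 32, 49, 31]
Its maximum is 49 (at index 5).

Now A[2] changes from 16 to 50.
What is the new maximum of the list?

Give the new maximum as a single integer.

Old max = 49 (at index 5)
Change: A[2] 16 -> 50
Changed element was NOT the old max.
  New max = max(old_max, new_val) = max(49, 50) = 50

Answer: 50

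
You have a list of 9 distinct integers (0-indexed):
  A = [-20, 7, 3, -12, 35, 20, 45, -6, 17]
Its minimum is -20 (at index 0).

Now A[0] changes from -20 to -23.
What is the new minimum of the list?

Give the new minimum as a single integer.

Old min = -20 (at index 0)
Change: A[0] -20 -> -23
Changed element WAS the min. Need to check: is -23 still <= all others?
  Min of remaining elements: -12
  New min = min(-23, -12) = -23

Answer: -23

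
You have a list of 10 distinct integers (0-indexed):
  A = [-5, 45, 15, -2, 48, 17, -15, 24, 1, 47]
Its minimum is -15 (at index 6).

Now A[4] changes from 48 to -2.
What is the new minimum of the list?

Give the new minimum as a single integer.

Answer: -15

Derivation:
Old min = -15 (at index 6)
Change: A[4] 48 -> -2
Changed element was NOT the old min.
  New min = min(old_min, new_val) = min(-15, -2) = -15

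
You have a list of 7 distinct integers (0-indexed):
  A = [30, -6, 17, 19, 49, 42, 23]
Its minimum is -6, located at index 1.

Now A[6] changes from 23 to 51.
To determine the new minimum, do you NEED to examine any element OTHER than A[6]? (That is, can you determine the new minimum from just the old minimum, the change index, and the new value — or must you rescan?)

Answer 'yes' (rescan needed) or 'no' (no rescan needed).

Old min = -6 at index 1
Change at index 6: 23 -> 51
Index 6 was NOT the min. New min = min(-6, 51). No rescan of other elements needed.
Needs rescan: no

Answer: no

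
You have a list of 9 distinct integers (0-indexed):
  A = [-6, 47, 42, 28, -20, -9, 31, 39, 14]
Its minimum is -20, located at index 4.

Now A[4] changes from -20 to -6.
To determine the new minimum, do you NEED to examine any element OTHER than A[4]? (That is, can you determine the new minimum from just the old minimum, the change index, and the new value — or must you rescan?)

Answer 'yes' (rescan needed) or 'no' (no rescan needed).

Answer: yes

Derivation:
Old min = -20 at index 4
Change at index 4: -20 -> -6
Index 4 WAS the min and new value -6 > old min -20. Must rescan other elements to find the new min.
Needs rescan: yes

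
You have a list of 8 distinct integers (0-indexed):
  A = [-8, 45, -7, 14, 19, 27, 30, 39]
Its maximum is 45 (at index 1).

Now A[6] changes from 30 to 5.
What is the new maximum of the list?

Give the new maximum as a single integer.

Old max = 45 (at index 1)
Change: A[6] 30 -> 5
Changed element was NOT the old max.
  New max = max(old_max, new_val) = max(45, 5) = 45

Answer: 45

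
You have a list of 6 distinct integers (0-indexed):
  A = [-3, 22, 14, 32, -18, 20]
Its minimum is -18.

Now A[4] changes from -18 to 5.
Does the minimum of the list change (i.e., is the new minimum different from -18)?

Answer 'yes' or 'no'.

Answer: yes

Derivation:
Old min = -18
Change: A[4] -18 -> 5
Changed element was the min; new min must be rechecked.
New min = -3; changed? yes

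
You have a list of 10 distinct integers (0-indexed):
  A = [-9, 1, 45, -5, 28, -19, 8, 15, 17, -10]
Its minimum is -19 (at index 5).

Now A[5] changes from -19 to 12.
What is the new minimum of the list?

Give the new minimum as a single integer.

Answer: -10

Derivation:
Old min = -19 (at index 5)
Change: A[5] -19 -> 12
Changed element WAS the min. Need to check: is 12 still <= all others?
  Min of remaining elements: -10
  New min = min(12, -10) = -10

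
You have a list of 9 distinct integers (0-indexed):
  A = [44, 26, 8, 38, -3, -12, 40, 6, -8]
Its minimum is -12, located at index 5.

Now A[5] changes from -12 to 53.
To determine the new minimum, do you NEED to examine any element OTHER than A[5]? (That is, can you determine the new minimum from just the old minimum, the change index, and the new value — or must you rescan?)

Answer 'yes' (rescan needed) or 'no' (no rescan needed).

Answer: yes

Derivation:
Old min = -12 at index 5
Change at index 5: -12 -> 53
Index 5 WAS the min and new value 53 > old min -12. Must rescan other elements to find the new min.
Needs rescan: yes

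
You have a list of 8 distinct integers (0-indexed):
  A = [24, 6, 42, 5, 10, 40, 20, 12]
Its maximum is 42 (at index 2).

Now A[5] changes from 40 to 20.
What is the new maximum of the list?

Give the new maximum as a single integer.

Answer: 42

Derivation:
Old max = 42 (at index 2)
Change: A[5] 40 -> 20
Changed element was NOT the old max.
  New max = max(old_max, new_val) = max(42, 20) = 42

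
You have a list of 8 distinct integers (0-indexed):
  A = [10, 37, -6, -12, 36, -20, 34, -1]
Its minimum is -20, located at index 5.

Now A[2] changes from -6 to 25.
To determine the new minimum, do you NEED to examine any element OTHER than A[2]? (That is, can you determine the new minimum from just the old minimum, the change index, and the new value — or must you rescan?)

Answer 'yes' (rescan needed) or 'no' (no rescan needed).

Answer: no

Derivation:
Old min = -20 at index 5
Change at index 2: -6 -> 25
Index 2 was NOT the min. New min = min(-20, 25). No rescan of other elements needed.
Needs rescan: no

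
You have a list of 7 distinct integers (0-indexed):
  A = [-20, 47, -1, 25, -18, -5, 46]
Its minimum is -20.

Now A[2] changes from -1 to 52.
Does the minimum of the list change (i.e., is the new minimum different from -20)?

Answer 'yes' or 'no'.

Answer: no

Derivation:
Old min = -20
Change: A[2] -1 -> 52
Changed element was NOT the min; min changes only if 52 < -20.
New min = -20; changed? no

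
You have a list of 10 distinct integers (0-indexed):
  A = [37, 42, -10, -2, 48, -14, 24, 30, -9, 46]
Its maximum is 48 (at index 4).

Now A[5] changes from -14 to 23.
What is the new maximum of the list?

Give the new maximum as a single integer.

Answer: 48

Derivation:
Old max = 48 (at index 4)
Change: A[5] -14 -> 23
Changed element was NOT the old max.
  New max = max(old_max, new_val) = max(48, 23) = 48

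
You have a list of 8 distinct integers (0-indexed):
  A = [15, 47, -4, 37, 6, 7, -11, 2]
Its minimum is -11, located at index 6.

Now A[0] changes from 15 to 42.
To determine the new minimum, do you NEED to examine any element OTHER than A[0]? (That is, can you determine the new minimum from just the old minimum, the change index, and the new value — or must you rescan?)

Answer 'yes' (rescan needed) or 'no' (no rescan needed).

Answer: no

Derivation:
Old min = -11 at index 6
Change at index 0: 15 -> 42
Index 0 was NOT the min. New min = min(-11, 42). No rescan of other elements needed.
Needs rescan: no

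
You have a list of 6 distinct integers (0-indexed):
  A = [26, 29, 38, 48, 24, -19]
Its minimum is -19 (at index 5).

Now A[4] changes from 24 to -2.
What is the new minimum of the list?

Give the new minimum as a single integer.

Answer: -19

Derivation:
Old min = -19 (at index 5)
Change: A[4] 24 -> -2
Changed element was NOT the old min.
  New min = min(old_min, new_val) = min(-19, -2) = -19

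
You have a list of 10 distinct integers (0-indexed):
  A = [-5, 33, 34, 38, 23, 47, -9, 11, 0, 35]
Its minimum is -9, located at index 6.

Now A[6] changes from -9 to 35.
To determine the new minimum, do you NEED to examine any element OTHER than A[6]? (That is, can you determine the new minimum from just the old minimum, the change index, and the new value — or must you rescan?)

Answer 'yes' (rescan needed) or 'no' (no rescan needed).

Answer: yes

Derivation:
Old min = -9 at index 6
Change at index 6: -9 -> 35
Index 6 WAS the min and new value 35 > old min -9. Must rescan other elements to find the new min.
Needs rescan: yes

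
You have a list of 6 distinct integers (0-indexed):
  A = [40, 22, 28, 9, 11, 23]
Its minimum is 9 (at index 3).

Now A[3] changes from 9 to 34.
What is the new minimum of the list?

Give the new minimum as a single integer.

Old min = 9 (at index 3)
Change: A[3] 9 -> 34
Changed element WAS the min. Need to check: is 34 still <= all others?
  Min of remaining elements: 11
  New min = min(34, 11) = 11

Answer: 11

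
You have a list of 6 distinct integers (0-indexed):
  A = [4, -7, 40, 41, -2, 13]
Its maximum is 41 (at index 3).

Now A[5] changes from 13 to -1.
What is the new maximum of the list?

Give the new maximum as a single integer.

Old max = 41 (at index 3)
Change: A[5] 13 -> -1
Changed element was NOT the old max.
  New max = max(old_max, new_val) = max(41, -1) = 41

Answer: 41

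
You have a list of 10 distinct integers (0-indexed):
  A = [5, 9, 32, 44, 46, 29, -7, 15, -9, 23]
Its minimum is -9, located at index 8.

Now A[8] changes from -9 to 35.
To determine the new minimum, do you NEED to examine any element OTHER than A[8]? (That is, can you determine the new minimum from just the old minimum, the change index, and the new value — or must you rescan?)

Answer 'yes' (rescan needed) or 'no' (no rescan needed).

Old min = -9 at index 8
Change at index 8: -9 -> 35
Index 8 WAS the min and new value 35 > old min -9. Must rescan other elements to find the new min.
Needs rescan: yes

Answer: yes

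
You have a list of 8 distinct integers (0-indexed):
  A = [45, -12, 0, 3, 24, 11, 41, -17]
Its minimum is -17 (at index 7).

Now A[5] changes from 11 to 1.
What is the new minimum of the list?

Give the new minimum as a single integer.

Old min = -17 (at index 7)
Change: A[5] 11 -> 1
Changed element was NOT the old min.
  New min = min(old_min, new_val) = min(-17, 1) = -17

Answer: -17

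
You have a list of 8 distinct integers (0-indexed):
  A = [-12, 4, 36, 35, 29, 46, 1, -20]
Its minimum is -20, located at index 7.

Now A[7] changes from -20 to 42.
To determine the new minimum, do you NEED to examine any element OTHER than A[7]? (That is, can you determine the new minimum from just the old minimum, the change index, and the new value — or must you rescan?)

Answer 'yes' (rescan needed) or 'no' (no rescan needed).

Old min = -20 at index 7
Change at index 7: -20 -> 42
Index 7 WAS the min and new value 42 > old min -20. Must rescan other elements to find the new min.
Needs rescan: yes

Answer: yes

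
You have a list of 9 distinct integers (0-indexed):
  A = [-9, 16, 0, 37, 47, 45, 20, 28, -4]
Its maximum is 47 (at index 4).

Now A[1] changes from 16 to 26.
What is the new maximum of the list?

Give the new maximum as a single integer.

Answer: 47

Derivation:
Old max = 47 (at index 4)
Change: A[1] 16 -> 26
Changed element was NOT the old max.
  New max = max(old_max, new_val) = max(47, 26) = 47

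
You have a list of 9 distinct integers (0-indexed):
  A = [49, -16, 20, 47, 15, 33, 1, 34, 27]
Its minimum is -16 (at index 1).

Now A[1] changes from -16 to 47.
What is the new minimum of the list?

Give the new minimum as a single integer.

Old min = -16 (at index 1)
Change: A[1] -16 -> 47
Changed element WAS the min. Need to check: is 47 still <= all others?
  Min of remaining elements: 1
  New min = min(47, 1) = 1

Answer: 1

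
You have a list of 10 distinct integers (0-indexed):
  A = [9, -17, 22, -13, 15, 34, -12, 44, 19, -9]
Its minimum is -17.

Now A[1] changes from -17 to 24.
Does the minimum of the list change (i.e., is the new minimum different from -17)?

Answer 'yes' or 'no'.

Old min = -17
Change: A[1] -17 -> 24
Changed element was the min; new min must be rechecked.
New min = -13; changed? yes

Answer: yes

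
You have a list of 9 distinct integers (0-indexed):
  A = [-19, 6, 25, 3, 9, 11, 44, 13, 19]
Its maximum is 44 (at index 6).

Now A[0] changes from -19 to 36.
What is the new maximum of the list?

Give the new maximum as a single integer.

Old max = 44 (at index 6)
Change: A[0] -19 -> 36
Changed element was NOT the old max.
  New max = max(old_max, new_val) = max(44, 36) = 44

Answer: 44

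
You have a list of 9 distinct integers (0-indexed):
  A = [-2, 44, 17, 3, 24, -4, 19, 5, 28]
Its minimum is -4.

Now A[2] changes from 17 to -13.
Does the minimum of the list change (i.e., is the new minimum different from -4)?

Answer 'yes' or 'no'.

Old min = -4
Change: A[2] 17 -> -13
Changed element was NOT the min; min changes only if -13 < -4.
New min = -13; changed? yes

Answer: yes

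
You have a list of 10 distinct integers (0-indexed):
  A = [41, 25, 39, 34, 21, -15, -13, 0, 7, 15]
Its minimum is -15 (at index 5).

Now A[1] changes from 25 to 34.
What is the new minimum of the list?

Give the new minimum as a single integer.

Old min = -15 (at index 5)
Change: A[1] 25 -> 34
Changed element was NOT the old min.
  New min = min(old_min, new_val) = min(-15, 34) = -15

Answer: -15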